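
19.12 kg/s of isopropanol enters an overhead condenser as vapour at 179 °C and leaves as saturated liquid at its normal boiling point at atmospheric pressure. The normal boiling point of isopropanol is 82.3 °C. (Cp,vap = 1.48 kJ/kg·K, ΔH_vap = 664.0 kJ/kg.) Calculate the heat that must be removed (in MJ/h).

Q_c = 55600 MJ/h

vapour 179→82.3 °C: -143.12 kJ/kg
condensation at 82.3 °C: -664 kJ/kg
Δh = -143.12 + -664 = -807.12 kJ/kg
Q = ṁ·Δh = 19.12 kg/s × -807.12 kJ/kg = -15432 kJ/s
|Q| = 15432 kW = 55555 MJ/h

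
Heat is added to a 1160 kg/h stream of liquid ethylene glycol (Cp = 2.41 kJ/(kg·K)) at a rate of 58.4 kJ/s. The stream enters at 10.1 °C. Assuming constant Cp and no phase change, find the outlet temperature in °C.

Q = 58.4 kJ/s = 210240 kJ/h
ΔT = Q/(ṁ·Cp) = 210240/(1160×2.41) = 75.204 K
T_out = 10.1 + 75.204 = 85.304 °C

T_out = 85.3 °C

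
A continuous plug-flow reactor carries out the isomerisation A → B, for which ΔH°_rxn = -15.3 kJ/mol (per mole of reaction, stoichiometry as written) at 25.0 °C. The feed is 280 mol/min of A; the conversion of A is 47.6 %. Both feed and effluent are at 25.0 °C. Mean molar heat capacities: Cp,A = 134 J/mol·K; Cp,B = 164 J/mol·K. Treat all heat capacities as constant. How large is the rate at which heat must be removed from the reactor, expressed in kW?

Extent of reaction ξ = 0.476 × 280 = 133.28 mol/min
Reaction term: ξ·ΔH°_rxn = 133.28 × -15.3 = -2039.2 kJ/min
Q = ΔH = -2039.2 kJ/min = -33.986 kW
Heat removed = 33.986 kW

Q_out = 34.0 kW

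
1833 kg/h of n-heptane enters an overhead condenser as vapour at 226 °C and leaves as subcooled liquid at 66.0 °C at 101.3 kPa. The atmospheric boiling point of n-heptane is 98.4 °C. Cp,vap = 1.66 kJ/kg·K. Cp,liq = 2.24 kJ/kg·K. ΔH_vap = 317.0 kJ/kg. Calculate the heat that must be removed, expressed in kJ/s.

vapour 226→98.4 °C: -211.82 kJ/kg
condensation at 98.4 °C: -317 kJ/kg
liquid 98.4→66.0 °C: -72.576 kJ/kg
Δh = -211.82 + -317 + -72.576 = -601.39 kJ/kg
Q = ṁ·Δh = 1833 kg/h × -601.39 kJ/kg = -1.1024e+06 kJ/h
|Q| = 306.21 kW

Q_c = 306 kJ/s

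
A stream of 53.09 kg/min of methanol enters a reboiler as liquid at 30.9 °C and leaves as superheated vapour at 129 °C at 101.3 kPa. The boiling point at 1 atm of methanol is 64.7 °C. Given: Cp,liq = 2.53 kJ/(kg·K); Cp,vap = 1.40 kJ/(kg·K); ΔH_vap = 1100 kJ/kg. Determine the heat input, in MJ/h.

liquid 30.9→64.7 °C: 85.514 kJ/kg
vaporisation at 64.7 °C: 1100 kJ/kg
vapour 64.7→129 °C: 90.02 kJ/kg
Δh = 85.514 + 1100 + 90.02 = 1275.5 kJ/kg
Q = ṁ·Δh = 53.09 kg/min × 1275.5 kJ/kg = 67718 kJ/min
|Q| = 1128.6 kW = 4063.1 MJ/h

Q = 4060 MJ/h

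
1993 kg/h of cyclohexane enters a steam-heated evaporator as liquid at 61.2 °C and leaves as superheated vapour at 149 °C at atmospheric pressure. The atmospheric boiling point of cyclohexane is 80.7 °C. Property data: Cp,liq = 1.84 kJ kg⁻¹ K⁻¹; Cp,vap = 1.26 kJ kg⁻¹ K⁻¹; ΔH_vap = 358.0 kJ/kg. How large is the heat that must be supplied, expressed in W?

liquid 61.2→80.7 °C: 35.88 kJ/kg
vaporisation at 80.7 °C: 358 kJ/kg
vapour 80.7→149 °C: 86.058 kJ/kg
Δh = 35.88 + 358 + 86.058 = 479.94 kJ/kg
Q = ṁ·Δh = 1993 kg/h × 479.94 kJ/kg = 956520 kJ/h
|Q| = 265.7 kW = 265700 W

Q = 266000 W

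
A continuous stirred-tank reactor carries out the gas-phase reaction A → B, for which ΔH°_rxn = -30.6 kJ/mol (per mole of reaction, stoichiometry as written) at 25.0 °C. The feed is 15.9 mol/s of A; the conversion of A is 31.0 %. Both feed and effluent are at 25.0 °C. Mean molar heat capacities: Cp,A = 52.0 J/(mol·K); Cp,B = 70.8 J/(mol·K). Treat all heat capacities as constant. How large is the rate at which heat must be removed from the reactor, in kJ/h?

Extent of reaction ξ = 0.310 × 15.9 = 4.929 mol/s
Reaction term: ξ·ΔH°_rxn = 4.929 × -30.6 = -150.83 kJ/s
Q = ΔH = -150.83 kJ/s = -150.83 kW
Heat removed = 542980 kJ/h

Q_out = 543000 kJ/h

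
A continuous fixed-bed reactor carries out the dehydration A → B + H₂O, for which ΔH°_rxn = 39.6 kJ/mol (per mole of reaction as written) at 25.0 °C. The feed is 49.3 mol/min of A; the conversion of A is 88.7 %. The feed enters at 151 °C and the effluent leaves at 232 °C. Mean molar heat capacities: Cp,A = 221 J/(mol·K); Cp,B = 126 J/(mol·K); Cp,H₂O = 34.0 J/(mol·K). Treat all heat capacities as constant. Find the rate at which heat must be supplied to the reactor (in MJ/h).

Q_in = 124 MJ/h

Extent of reaction ξ = 0.887 × 49.3 = 43.729 mol/min
Reaction term: ξ·ΔH°_rxn = 43.729 × 39.6 = 1731.7 kJ/min
Sensible, feed 151→25 °C: -1372.8 kJ/min
Outlet flows (mol/min): A 5.5709, B 43.729, H₂O 43.729
Sensible, products 25→232 °C: 1703.2 kJ/min
Q = ΔH = 2062 kJ/min = 34.367 kW
Heat supplied = 123.72 MJ/h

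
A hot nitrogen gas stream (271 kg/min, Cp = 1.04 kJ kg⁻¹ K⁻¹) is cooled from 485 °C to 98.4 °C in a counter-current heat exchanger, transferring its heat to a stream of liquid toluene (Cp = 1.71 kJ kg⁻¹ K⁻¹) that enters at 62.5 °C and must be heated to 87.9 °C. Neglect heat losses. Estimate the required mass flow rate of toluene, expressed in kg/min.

Heat released by hot stream: Q = 271 × 1.04 × (485 − 98.4) = 108960 kJ/min
Energy balance on cold side (adiabatic exchanger): Q = ṁ_c·Cp_c·(T_c,out − T_c,in)
ṁ_c = 108960 / [1.71 × (87.9 − 62.5)] = 2508.6 kg/min

ṁ_c = 2510 kg/min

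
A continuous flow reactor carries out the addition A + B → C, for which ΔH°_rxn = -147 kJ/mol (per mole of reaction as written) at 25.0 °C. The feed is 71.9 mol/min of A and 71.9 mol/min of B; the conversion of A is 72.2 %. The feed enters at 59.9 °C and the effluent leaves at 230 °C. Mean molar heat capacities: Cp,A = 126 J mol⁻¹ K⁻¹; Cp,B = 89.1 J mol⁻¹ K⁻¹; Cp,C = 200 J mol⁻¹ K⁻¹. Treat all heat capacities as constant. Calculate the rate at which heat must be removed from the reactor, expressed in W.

Q_out = 86000 W

Extent of reaction ξ = 0.722 × 71.9 = 51.912 mol/min
Reaction term: ξ·ΔH°_rxn = 51.912 × -147 = -7631 kJ/min
Sensible, feed 59.9→25 °C: -539.75 kJ/min
Outlet flows (mol/min): A 19.988, B 19.988, C 51.912
Sensible, products 25→230 °C: 3009.8 kJ/min
Q = ΔH = -5161 kJ/min = -86.017 kW
Heat removed = 86017 W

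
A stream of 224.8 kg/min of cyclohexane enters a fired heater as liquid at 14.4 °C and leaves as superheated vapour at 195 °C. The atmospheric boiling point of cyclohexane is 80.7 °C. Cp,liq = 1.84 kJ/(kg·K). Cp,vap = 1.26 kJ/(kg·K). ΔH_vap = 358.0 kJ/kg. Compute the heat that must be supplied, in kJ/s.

liquid 14.4→80.7 °C: 121.99 kJ/kg
vaporisation at 80.7 °C: 358 kJ/kg
vapour 80.7→195 °C: 144.02 kJ/kg
Δh = 121.99 + 358 + 144.02 = 624.01 kJ/kg
Q = ṁ·Δh = 224.8 kg/min × 624.01 kJ/kg = 140280 kJ/min
|Q| = 2338 kW

Q = 2340 kJ/s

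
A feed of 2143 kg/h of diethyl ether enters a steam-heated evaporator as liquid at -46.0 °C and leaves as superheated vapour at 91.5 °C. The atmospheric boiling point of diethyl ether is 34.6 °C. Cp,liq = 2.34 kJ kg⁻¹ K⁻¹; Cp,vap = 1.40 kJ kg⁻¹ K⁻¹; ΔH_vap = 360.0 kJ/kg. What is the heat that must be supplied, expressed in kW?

Q = 374 kW

liquid -46.0→34.6 °C: 188.6 kJ/kg
vaporisation at 34.6 °C: 360 kJ/kg
vapour 34.6→91.5 °C: 79.66 kJ/kg
Δh = 188.6 + 360 + 79.66 = 628.26 kJ/kg
Q = ṁ·Δh = 2143 kg/h × 628.26 kJ/kg = 1.3464e+06 kJ/h
|Q| = 373.99 kW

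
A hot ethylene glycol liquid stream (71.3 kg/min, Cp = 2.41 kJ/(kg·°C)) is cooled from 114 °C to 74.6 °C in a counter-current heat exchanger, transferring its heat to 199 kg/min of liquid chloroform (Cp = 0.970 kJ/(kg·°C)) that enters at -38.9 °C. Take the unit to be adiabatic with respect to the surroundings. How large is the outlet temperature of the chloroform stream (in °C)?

T_c,out = -3.83 °C

Heat released by hot stream: Q = 71.3 × 2.41 × (114 − 74.6) = 6770.2 kJ/min
Energy balance on cold side (adiabatic exchanger): Q = ṁ_c·Cp_c·(T_c,out − T_c,in)
T_c,out = -38.9 + 6770.2/(199 × 0.970) = -3.8266 °C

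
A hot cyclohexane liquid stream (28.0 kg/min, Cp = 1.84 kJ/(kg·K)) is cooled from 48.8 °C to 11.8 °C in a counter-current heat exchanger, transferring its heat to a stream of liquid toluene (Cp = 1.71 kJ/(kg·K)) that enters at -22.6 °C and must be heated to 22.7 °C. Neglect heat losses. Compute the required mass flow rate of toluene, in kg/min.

Heat released by hot stream: Q = 28.0 × 1.84 × (48.8 − 11.8) = 1906.2 kJ/min
Energy balance on cold side (adiabatic exchanger): Q = ṁ_c·Cp_c·(T_c,out − T_c,in)
ṁ_c = 1906.2 / [1.71 × (22.7 − -22.6)] = 24.608 kg/min

ṁ_c = 24.6 kg/min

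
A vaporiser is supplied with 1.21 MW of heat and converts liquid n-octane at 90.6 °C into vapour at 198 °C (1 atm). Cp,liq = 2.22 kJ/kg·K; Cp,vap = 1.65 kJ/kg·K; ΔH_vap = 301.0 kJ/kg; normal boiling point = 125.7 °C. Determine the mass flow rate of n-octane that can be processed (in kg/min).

Δh = 2.22×(125.7−90.6) + 301.0 + 1.65×(198−125.7) = 498.22 kJ/kg
Q = 1.21 MW = 1210 kJ/s = 72600 kJ/min
ṁ = Q/Δh = 72600 / 498.22 = 145.72 kg/min

ṁ = 146 kg/min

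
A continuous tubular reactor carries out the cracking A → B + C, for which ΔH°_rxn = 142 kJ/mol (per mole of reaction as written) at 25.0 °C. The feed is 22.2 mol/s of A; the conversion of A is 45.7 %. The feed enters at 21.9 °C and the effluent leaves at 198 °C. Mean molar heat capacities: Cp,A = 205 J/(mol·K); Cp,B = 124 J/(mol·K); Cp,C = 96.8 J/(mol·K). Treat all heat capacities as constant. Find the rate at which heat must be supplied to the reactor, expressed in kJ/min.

Q_in = 136000 kJ/min

Extent of reaction ξ = 0.457 × 22.2 = 10.145 mol/s
Reaction term: ξ·ΔH°_rxn = 10.145 × 142 = 1440.6 kJ/s
Sensible, feed 21.9→25 °C: 14.108 kJ/s
Outlet flows (mol/s): A 12.055, B 10.145, C 10.145
Sensible, products 25→198 °C: 815.05 kJ/s
Q = ΔH = 2269.8 kJ/s = 2269.8 kW
Heat supplied = 136190 kJ/min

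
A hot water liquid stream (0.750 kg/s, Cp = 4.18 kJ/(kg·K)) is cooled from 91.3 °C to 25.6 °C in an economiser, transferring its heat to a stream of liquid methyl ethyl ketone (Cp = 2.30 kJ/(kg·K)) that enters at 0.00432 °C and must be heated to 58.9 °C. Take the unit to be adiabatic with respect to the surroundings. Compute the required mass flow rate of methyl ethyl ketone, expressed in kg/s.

ṁ_c = 1.52 kg/s

Heat released by hot stream: Q = 0.750 × 4.18 × (91.3 − 25.6) = 205.97 kJ/s
Energy balance on cold side (adiabatic exchanger): Q = ṁ_c·Cp_c·(T_c,out − T_c,in)
ṁ_c = 205.97 / [2.30 × (58.9 − 0.00432)] = 1.5205 kg/s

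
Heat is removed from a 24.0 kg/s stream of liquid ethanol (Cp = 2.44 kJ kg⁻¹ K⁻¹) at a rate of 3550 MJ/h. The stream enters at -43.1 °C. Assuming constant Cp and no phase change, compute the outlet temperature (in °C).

Q = 3550 MJ/h = 986.11 kJ/s
ΔT = Q/(ṁ·Cp) = 986.11/(24.0×2.44) = 16.839 K
T_out = -43.1 − 16.839 = -59.939 °C

T_out = -59.9 °C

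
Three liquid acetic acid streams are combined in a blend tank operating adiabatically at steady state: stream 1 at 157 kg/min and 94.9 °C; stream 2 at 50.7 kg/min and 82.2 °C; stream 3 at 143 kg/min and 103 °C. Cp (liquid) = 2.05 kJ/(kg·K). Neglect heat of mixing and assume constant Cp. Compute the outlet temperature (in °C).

Energy balance with Q = 0: Σ ṁᵢCp,ᵢ(T_out − Tᵢ) = 0
Σ ṁᵢCp,ᵢTᵢ = 157×2.05×94.9 + 50.7×2.05×82.2 + 143×2.05×103 = 69281
Σ ṁᵢCp,ᵢ = 157×2.05 + 50.7×2.05 + 143×2.05 = 718.93
T_out = 69281 / 718.93 = 96.367 °C

T_out = 96.4 °C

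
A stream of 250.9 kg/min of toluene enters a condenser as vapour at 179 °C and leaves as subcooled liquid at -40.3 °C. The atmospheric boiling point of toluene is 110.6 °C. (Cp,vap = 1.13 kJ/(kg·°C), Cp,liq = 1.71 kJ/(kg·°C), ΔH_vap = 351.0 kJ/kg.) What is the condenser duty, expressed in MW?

vapour 179→110.6 °C: -77.292 kJ/kg
condensation at 110.6 °C: -351 kJ/kg
liquid 110.6→-40.3 °C: -258.04 kJ/kg
Δh = -77.292 + -351 + -258.04 = -686.33 kJ/kg
Q = ṁ·Δh = 250.9 kg/min × -686.33 kJ/kg = -172200 kJ/min
|Q| = 2870 kW = 2.87 MW

Q_c = 2.87 MW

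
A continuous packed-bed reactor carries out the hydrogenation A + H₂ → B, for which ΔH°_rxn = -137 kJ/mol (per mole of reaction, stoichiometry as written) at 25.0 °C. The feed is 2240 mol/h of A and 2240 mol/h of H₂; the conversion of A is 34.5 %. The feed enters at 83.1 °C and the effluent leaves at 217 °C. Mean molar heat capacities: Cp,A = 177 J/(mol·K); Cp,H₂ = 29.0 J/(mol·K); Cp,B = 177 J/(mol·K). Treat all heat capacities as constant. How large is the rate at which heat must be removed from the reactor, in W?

Extent of reaction ξ = 0.345 × 2240 = 772.8 mol/h
Reaction term: ξ·ΔH°_rxn = 772.8 × -137 = -105870 kJ/h
Sensible, feed 83.1→25 °C: -26810 kJ/h
Outlet flows (mol/h): A 1467.2, H₂ 1467.2, B 772.8
Sensible, products 25→217 °C: 84294 kJ/h
Q = ΔH = -48390 kJ/h = -13.442 kW
Heat removed = 13442 W

Q_out = 13400 W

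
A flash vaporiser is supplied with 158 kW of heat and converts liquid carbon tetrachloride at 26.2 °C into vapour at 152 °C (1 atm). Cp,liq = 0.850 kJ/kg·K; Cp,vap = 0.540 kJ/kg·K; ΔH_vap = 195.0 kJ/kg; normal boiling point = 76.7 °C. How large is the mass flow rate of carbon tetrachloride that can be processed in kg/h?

ṁ = 2040 kg/h

Δh = 0.850×(76.7−26.2) + 195.0 + 0.540×(152−76.7) = 278.59 kJ/kg
Q = 158 kW = 158 kJ/s = 568800 kJ/h
ṁ = Q/Δh = 568800 / 278.59 = 2041.7 kg/h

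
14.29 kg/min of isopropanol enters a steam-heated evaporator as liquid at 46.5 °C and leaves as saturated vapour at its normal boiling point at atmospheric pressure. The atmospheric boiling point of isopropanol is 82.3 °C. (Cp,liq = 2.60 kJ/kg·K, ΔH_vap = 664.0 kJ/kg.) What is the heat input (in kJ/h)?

Q = 649000 kJ/h

liquid 46.5→82.3 °C: 93.08 kJ/kg
vaporisation at 82.3 °C: 664 kJ/kg
Δh = 93.08 + 664 = 757.08 kJ/kg
Q = ṁ·Δh = 14.29 kg/min × 757.08 kJ/kg = 10819 kJ/min
|Q| = 180.31 kW = 649120 kJ/h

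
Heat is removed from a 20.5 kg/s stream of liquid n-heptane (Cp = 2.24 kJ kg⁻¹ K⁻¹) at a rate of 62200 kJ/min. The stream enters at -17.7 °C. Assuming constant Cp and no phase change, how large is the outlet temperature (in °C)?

Q = 62200 kJ/min = 1036.7 kJ/s
ΔT = Q/(ṁ·Cp) = 1036.7/(20.5×2.24) = 22.575 K
T_out = -17.7 − 22.575 = -40.275 °C

T_out = -40.3 °C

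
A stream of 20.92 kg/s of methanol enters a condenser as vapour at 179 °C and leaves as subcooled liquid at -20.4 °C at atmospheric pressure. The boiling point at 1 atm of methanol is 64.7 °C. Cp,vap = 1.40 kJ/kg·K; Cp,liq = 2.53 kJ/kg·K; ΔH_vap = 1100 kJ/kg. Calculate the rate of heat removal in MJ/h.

Q_c = 111000 MJ/h

vapour 179→64.7 °C: -160.02 kJ/kg
condensation at 64.7 °C: -1100 kJ/kg
liquid 64.7→-20.4 °C: -215.3 kJ/kg
Δh = -160.02 + -1100 + -215.3 = -1475.3 kJ/kg
Q = ṁ·Δh = 20.92 kg/s × -1475.3 kJ/kg = -30864 kJ/s
|Q| = 30864 kW = 111110 MJ/h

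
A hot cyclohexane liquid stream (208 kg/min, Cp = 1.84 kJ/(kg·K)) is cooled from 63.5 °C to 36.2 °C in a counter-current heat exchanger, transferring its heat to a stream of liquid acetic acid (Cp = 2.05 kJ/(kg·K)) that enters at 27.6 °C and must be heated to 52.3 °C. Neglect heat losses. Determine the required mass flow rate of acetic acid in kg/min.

Heat released by hot stream: Q = 208 × 1.84 × (63.5 − 36.2) = 10448 kJ/min
Energy balance on cold side (adiabatic exchanger): Q = ṁ_c·Cp_c·(T_c,out − T_c,in)
ṁ_c = 10448 / [2.05 × (52.3 − 27.6)] = 206.34 kg/min

ṁ_c = 206 kg/min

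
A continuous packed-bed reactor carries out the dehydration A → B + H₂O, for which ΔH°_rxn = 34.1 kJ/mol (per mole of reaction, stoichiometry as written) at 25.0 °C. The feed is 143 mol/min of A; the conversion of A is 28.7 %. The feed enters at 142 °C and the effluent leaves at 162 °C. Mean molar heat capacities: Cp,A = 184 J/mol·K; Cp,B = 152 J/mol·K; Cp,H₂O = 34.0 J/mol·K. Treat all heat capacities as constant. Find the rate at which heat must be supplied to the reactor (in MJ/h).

Q_in = 116 MJ/h

Extent of reaction ξ = 0.287 × 143 = 41.041 mol/min
Reaction term: ξ·ΔH°_rxn = 41.041 × 34.1 = 1399.5 kJ/min
Sensible, feed 142→25 °C: -3078.5 kJ/min
Outlet flows (mol/min): A 101.96, B 41.041, H₂O 41.041
Sensible, products 25→162 °C: 3616 kJ/min
Q = ΔH = 1937 kJ/min = 32.283 kW
Heat supplied = 116.22 MJ/h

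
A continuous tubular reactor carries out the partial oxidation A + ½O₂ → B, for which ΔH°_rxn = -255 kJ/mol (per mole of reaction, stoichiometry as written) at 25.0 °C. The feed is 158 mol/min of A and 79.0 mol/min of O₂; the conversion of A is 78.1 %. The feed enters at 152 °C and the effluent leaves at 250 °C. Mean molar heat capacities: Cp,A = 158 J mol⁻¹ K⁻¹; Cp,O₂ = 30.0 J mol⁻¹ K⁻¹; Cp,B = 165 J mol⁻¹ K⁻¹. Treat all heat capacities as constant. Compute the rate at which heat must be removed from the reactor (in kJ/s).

Q_out = 483 kJ/s

Extent of reaction ξ = 0.781 × 158 = 123.4 mol/min
Reaction term: ξ·ΔH°_rxn = 123.4 × -255 = -31466 kJ/min
Sensible, feed 152→25 °C: -3471.4 kJ/min
Outlet flows (mol/min): A 34.602, O₂ 17.301, B 123.4
Sensible, products 25→250 °C: 5928 kJ/min
Q = ΔH = -29010 kJ/min = -483.5 kW
Heat removed = 483.5 kJ/s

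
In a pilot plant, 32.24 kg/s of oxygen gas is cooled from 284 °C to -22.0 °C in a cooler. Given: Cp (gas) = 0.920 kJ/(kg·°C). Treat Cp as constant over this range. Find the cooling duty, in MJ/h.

Q = ṁ·Cp·ΔT = 32.24 × 0.920 × (-22.0 − 284) = -9076.2 kJ/s
Cooling duty = 32674 MJ/h

Q_c = 32700 MJ/h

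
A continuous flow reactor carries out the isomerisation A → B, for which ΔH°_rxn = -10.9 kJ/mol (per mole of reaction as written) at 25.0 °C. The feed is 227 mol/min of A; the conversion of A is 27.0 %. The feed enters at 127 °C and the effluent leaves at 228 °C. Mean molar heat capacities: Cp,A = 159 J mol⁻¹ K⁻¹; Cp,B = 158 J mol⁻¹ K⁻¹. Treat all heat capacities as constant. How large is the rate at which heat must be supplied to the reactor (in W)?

Extent of reaction ξ = 0.270 × 227 = 61.29 mol/min
Reaction term: ξ·ΔH°_rxn = 61.29 × -10.9 = -668.06 kJ/min
Sensible, feed 127→25 °C: -3681.5 kJ/min
Outlet flows (mol/min): A 165.71, B 61.29
Sensible, products 25→228 °C: 7314.4 kJ/min
Q = ΔH = 2964.9 kJ/min = 49.415 kW
Heat supplied = 49415 W

Q_in = 49400 W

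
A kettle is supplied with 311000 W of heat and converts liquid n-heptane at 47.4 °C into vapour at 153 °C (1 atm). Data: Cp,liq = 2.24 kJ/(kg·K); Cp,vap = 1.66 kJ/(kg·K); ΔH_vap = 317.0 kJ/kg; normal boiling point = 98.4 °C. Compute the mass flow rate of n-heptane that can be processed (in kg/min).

ṁ = 35.8 kg/min

Δh = 2.24×(98.4−47.4) + 317.0 + 1.66×(153−98.4) = 521.88 kJ/kg
Q = 311000 W = 311 kJ/s = 18660 kJ/min
ṁ = Q/Δh = 18660 / 521.88 = 35.756 kg/min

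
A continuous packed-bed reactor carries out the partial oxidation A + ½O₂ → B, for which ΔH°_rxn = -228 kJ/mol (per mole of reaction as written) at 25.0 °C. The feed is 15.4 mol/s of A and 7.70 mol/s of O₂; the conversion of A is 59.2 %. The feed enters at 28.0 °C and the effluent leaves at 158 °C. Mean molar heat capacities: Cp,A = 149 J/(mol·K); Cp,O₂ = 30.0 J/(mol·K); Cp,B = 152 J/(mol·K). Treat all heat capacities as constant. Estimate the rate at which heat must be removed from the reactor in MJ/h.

Q_out = 6350 MJ/h

Extent of reaction ξ = 0.592 × 15.4 = 9.1168 mol/s
Reaction term: ξ·ΔH°_rxn = 9.1168 × -228 = -2078.6 kJ/s
Sensible, feed 28.0→25 °C: -7.5768 kJ/s
Outlet flows (mol/s): A 6.2832, O₂ 3.1416, B 9.1168
Sensible, products 25→158 °C: 321.35 kJ/s
Q = ΔH = -1764.9 kJ/s = -1764.9 kW
Heat removed = 6353.5 MJ/h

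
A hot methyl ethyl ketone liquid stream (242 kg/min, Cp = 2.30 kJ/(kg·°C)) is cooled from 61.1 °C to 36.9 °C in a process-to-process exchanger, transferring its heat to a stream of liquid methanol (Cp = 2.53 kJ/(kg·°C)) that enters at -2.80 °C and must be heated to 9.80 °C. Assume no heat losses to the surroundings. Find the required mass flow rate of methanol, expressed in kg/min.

Heat released by hot stream: Q = 242 × 2.30 × (61.1 − 36.9) = 13470 kJ/min
Energy balance on cold side (adiabatic exchanger): Q = ṁ_c·Cp_c·(T_c,out − T_c,in)
ṁ_c = 13470 / [2.53 × (9.80 − -2.80)] = 422.54 kg/min

ṁ_c = 423 kg/min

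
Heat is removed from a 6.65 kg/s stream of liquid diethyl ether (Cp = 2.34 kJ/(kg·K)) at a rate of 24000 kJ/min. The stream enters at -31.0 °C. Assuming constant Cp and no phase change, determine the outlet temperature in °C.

Q = 24000 kJ/min = 400 kJ/s
ΔT = Q/(ṁ·Cp) = 400/(6.65×2.34) = 25.705 K
T_out = -31.0 − 25.705 = -56.705 °C

T_out = -56.7 °C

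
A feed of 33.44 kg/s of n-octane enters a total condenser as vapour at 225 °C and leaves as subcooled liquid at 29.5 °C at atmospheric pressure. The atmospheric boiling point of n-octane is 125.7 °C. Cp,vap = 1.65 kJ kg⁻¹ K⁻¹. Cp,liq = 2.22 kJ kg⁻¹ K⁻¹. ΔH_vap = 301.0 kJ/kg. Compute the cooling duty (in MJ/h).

vapour 225→125.7 °C: -163.84 kJ/kg
condensation at 125.7 °C: -301 kJ/kg
liquid 125.7→29.5 °C: -213.56 kJ/kg
Δh = -163.84 + -301 + -213.56 = -678.41 kJ/kg
Q = ṁ·Δh = 33.44 kg/s × -678.41 kJ/kg = -22686 kJ/s
|Q| = 22686 kW = 81670 MJ/h

Q_c = 81700 MJ/h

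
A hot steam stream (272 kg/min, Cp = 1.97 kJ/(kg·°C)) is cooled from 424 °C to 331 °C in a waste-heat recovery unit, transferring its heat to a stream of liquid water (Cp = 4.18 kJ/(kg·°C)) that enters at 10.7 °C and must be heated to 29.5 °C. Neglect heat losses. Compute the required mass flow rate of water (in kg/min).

ṁ_c = 634 kg/min

Heat released by hot stream: Q = 272 × 1.97 × (424 − 331) = 49833 kJ/min
Energy balance on cold side (adiabatic exchanger): Q = ṁ_c·Cp_c·(T_c,out − T_c,in)
ṁ_c = 49833 / [4.18 × (29.5 − 10.7)] = 634.14 kg/min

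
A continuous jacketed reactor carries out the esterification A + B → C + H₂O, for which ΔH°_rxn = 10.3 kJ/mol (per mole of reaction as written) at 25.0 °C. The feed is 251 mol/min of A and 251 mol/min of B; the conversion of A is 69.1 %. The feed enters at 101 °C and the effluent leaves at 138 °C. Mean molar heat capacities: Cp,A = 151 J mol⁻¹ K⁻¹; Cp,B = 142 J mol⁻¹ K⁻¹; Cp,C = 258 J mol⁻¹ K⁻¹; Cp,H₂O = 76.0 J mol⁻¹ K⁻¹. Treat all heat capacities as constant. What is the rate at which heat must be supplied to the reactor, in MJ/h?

Q_in = 319 MJ/h

Extent of reaction ξ = 0.691 × 251 = 173.44 mol/min
Reaction term: ξ·ΔH°_rxn = 173.44 × 10.3 = 1786.4 kJ/min
Sensible, feed 101→25 °C: -5589.3 kJ/min
Outlet flows (mol/min): A 77.559, B 77.559, C 173.44, H₂O 173.44
Sensible, products 25→138 °C: 9113.9 kJ/min
Q = ΔH = 5311.1 kJ/min = 88.518 kW
Heat supplied = 318.67 MJ/h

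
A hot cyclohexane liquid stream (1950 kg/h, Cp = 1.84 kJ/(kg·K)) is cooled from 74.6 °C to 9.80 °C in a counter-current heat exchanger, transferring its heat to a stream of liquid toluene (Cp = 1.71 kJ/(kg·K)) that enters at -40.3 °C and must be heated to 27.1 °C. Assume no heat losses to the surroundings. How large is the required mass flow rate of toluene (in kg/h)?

Heat released by hot stream: Q = 1950 × 1.84 × (74.6 − 9.80) = 232500 kJ/h
Energy balance on cold side (adiabatic exchanger): Q = ṁ_c·Cp_c·(T_c,out − T_c,in)
ṁ_c = 232500 / [1.71 × (27.1 − -40.3)] = 2017.3 kg/h

ṁ_c = 2020 kg/h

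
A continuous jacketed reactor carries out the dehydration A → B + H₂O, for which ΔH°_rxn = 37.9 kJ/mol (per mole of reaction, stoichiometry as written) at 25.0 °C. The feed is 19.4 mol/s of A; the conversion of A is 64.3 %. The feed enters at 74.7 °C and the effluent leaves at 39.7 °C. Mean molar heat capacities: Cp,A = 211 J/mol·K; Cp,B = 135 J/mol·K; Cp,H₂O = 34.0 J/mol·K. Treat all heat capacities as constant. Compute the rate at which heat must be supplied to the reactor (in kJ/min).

Extent of reaction ξ = 0.643 × 19.4 = 12.474 mol/s
Reaction term: ξ·ΔH°_rxn = 12.474 × 37.9 = 472.77 kJ/s
Sensible, feed 74.7→25 °C: -203.44 kJ/s
Outlet flows (mol/s): A 6.9258, B 12.474, H₂O 12.474
Sensible, products 25→39.7 °C: 52.471 kJ/s
Q = ΔH = 321.8 kJ/s = 321.8 kW
Heat supplied = 19308 kJ/min

Q_in = 19300 kJ/min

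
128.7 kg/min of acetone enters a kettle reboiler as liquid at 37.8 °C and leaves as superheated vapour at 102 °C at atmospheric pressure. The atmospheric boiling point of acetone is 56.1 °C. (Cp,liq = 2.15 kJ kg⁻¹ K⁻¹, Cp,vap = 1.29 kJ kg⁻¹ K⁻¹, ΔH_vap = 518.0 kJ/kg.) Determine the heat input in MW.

Q = 1.32 MW

liquid 37.8→56.1 °C: 39.345 kJ/kg
vaporisation at 56.1 °C: 518 kJ/kg
vapour 56.1→102 °C: 59.211 kJ/kg
Δh = 39.345 + 518 + 59.211 = 616.56 kJ/kg
Q = ṁ·Δh = 128.7 kg/min × 616.56 kJ/kg = 79351 kJ/min
|Q| = 1322.5 kW = 1.3225 MW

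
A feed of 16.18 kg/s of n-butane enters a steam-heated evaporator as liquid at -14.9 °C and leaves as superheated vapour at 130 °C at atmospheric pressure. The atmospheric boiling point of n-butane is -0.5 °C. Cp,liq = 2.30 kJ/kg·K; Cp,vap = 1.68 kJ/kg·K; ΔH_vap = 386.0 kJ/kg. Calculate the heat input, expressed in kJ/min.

liquid -14.9→-0.5 °C: 33.12 kJ/kg
vaporisation at -0.5 °C: 386 kJ/kg
vapour -0.5→130 °C: 219.24 kJ/kg
Δh = 33.12 + 386 + 219.24 = 638.36 kJ/kg
Q = ṁ·Δh = 16.18 kg/s × 638.36 kJ/kg = 10329 kJ/s
|Q| = 10329 kW = 619720 kJ/min

Q = 620000 kJ/min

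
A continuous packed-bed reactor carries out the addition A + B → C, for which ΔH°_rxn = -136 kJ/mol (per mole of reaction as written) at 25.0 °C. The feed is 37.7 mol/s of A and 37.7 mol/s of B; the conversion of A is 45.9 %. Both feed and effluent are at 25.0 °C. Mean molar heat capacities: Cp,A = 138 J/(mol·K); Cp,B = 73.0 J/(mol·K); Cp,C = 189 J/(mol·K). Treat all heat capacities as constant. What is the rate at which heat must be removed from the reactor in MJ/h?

Q_out = 8470 MJ/h

Extent of reaction ξ = 0.459 × 37.7 = 17.304 mol/s
Reaction term: ξ·ΔH°_rxn = 17.304 × -136 = -2353.4 kJ/s
Q = ΔH = -2353.4 kJ/s = -2353.4 kW
Heat removed = 8472.2 MJ/h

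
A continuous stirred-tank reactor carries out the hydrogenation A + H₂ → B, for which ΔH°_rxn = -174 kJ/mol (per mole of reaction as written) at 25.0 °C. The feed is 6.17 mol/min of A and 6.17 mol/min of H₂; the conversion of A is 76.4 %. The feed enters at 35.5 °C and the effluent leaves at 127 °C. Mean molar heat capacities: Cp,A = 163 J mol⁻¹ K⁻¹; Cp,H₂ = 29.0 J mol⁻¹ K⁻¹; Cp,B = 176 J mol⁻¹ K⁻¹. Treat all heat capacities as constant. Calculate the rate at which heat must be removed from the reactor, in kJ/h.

Q_out = 43200 kJ/h

Extent of reaction ξ = 0.764 × 6.17 = 4.7139 mol/min
Reaction term: ξ·ΔH°_rxn = 4.7139 × -174 = -820.22 kJ/min
Sensible, feed 35.5→25 °C: -12.439 kJ/min
Outlet flows (mol/min): A 1.4561, H₂ 1.4561, B 4.7139
Sensible, products 25→127 °C: 113.14 kJ/min
Q = ΔH = -719.51 kJ/min = -11.992 kW
Heat removed = 43171 kJ/h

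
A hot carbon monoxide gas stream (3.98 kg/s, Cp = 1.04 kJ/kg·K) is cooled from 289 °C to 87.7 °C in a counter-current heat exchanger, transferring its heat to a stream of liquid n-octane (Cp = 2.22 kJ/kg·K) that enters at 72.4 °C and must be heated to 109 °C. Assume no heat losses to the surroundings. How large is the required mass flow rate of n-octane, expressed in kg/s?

Heat released by hot stream: Q = 3.98 × 1.04 × (289 − 87.7) = 833.22 kJ/s
Energy balance on cold side (adiabatic exchanger): Q = ṁ_c·Cp_c·(T_c,out − T_c,in)
ṁ_c = 833.22 / [2.22 × (109 − 72.4)] = 10.255 kg/s

ṁ_c = 10.3 kg/s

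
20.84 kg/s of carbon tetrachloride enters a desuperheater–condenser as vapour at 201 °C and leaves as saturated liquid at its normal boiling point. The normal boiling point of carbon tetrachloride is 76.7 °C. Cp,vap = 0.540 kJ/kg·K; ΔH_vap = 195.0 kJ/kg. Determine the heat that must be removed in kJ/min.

Q_c = 328000 kJ/min

vapour 201→76.7 °C: -67.122 kJ/kg
condensation at 76.7 °C: -195 kJ/kg
Δh = -67.122 + -195 = -262.12 kJ/kg
Q = ṁ·Δh = 20.84 kg/s × -262.12 kJ/kg = -5462.6 kJ/s
|Q| = 5462.6 kW = 327760 kJ/min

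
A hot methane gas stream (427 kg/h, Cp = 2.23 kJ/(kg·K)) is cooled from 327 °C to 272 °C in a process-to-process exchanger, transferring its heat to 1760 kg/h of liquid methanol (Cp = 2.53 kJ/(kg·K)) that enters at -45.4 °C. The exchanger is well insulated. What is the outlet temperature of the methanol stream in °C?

Heat released by hot stream: Q = 427 × 2.23 × (327 − 272) = 52372 kJ/h
Energy balance on cold side (adiabatic exchanger): Q = ṁ_c·Cp_c·(T_c,out − T_c,in)
T_c,out = -45.4 + 52372/(1760 × 2.53) = -33.639 °C

T_c,out = -33.6 °C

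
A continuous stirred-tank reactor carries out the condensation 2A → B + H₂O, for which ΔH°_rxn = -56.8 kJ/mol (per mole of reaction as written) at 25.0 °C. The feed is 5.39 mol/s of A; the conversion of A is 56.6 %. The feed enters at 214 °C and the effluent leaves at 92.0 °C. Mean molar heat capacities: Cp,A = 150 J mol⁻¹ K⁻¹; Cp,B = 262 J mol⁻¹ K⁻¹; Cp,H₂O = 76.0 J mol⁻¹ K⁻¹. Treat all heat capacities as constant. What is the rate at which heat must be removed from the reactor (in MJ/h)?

Q_out = 653 MJ/h

Extent of reaction ξ = 0.566 × 5.39 / 2 = 1.5254 mol/s
Reaction term: ξ·ΔH°_rxn = 1.5254 × -56.8 = -86.641 kJ/s
Sensible, feed 214→25 °C: -152.81 kJ/s
Outlet flows (mol/s): A 2.3393, B 1.5254, H₂O 1.5254
Sensible, products 25→92.0 °C: 58.053 kJ/s
Q = ΔH = -181.39 kJ/s = -181.39 kW
Heat removed = 653.02 MJ/h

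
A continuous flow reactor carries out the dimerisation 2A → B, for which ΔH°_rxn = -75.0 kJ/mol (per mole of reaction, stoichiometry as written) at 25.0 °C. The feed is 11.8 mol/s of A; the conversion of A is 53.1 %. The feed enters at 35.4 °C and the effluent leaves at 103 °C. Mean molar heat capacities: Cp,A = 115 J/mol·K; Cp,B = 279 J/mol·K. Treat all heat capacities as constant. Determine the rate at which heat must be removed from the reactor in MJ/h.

Q_out = 473 MJ/h

Extent of reaction ξ = 0.531 × 11.8 / 2 = 3.1329 mol/s
Reaction term: ξ·ΔH°_rxn = 3.1329 × -75.0 = -234.97 kJ/s
Sensible, feed 35.4→25 °C: -14.113 kJ/s
Outlet flows (mol/s): A 5.5342, B 3.1329
Sensible, products 25→103 °C: 117.82 kJ/s
Q = ΔH = -131.26 kJ/s = -131.26 kW
Heat removed = 472.54 MJ/h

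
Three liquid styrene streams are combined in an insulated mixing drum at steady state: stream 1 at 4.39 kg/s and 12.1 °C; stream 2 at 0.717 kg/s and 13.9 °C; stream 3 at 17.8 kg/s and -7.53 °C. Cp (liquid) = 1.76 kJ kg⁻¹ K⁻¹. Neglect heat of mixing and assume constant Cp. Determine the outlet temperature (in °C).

T_out = -3.10 °C

No heat crosses the boundary, so H_out = H_in.
T_out = Σ ṁᵢCp,ᵢTᵢ / Σ ṁᵢCp,ᵢ
      = -124.87 / 40.316 = -3.0972 °C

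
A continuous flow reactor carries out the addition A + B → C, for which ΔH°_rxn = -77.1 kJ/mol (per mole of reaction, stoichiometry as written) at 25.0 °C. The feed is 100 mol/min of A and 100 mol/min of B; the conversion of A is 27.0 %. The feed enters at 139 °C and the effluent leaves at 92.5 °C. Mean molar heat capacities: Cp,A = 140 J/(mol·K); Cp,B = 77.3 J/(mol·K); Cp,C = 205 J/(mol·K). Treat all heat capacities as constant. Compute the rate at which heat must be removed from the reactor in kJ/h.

Q_out = 187000 kJ/h

Extent of reaction ξ = 0.270 × 100 = 27 mol/min
Reaction term: ξ·ΔH°_rxn = 27 × -77.1 = -2081.7 kJ/min
Sensible, feed 139→25 °C: -2477.2 kJ/min
Outlet flows (mol/min): A 73, B 73, C 27
Sensible, products 25→92.5 °C: 1444.4 kJ/min
Q = ΔH = -3114.6 kJ/min = -51.909 kW
Heat removed = 186870 kJ/h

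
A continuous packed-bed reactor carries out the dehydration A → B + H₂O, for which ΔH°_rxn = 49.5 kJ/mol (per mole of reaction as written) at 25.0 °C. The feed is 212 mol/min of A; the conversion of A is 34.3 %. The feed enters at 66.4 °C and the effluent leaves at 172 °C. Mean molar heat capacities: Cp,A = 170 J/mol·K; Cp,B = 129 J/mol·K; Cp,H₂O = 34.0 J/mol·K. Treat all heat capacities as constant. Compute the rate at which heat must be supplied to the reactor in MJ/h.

Extent of reaction ξ = 0.343 × 212 = 72.716 mol/min
Reaction term: ξ·ΔH°_rxn = 72.716 × 49.5 = 3599.4 kJ/min
Sensible, feed 66.4→25 °C: -1492.1 kJ/min
Outlet flows (mol/min): A 139.28, B 72.716, H₂O 72.716
Sensible, products 25→172 °C: 5223.1 kJ/min
Q = ΔH = 7330.4 kJ/min = 122.17 kW
Heat supplied = 439.83 MJ/h

Q_in = 440 MJ/h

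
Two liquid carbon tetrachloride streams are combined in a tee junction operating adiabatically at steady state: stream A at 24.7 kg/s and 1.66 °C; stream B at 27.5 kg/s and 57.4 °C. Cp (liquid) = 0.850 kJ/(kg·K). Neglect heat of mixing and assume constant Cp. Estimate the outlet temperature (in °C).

No heat crosses the boundary, so H_out = H_in.
Σ ṁᵢCp,ᵢTᵢ = 24.7×0.850×1.66 + 27.5×0.850×57.4 = 1376.6
Σ ṁᵢCp,ᵢ = 24.7×0.850 + 27.5×0.850 = 44.37
T_out = 1376.6 / 44.37 = 31.025 °C

T_out = 31.0 °C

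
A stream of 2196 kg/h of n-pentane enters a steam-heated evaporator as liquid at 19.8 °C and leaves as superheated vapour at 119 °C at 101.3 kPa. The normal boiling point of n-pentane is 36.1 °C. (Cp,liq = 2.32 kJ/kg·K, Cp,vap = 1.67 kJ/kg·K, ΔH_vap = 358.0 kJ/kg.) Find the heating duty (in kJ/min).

Q = 19600 kJ/min

liquid 19.8→36.1 °C: 37.816 kJ/kg
vaporisation at 36.1 °C: 358 kJ/kg
vapour 36.1→119 °C: 138.44 kJ/kg
Δh = 37.816 + 358 + 138.44 = 534.26 kJ/kg
Q = ṁ·Δh = 2196 kg/h × 534.26 kJ/kg = 1.1732e+06 kJ/h
|Q| = 325.9 kW = 19554 kJ/min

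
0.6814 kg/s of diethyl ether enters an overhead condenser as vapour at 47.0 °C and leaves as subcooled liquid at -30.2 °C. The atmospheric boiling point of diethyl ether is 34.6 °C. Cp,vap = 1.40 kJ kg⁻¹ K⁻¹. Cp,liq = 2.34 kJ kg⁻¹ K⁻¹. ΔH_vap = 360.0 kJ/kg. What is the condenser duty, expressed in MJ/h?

Q_c = 1300 MJ/h

vapour 47.0→34.6 °C: -17.36 kJ/kg
condensation at 34.6 °C: -360 kJ/kg
liquid 34.6→-30.2 °C: -151.63 kJ/kg
Δh = -17.36 + -360 + -151.63 = -528.99 kJ/kg
Q = ṁ·Δh = 0.6814 kg/s × -528.99 kJ/kg = -360.46 kJ/s
|Q| = 360.46 kW = 1297.6 MJ/h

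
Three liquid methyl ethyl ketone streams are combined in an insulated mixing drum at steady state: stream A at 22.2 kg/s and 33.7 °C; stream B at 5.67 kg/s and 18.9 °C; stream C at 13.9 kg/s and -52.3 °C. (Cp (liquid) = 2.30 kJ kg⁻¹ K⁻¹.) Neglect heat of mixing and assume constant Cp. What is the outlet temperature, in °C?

T_out = 3.07 °C

No heat crosses the boundary, so H_out = H_in.
T_out = Σ ṁᵢCp,ᵢTᵢ / Σ ṁᵢCp,ᵢ
      = 295.17 / 96.071 = 3.0724 °C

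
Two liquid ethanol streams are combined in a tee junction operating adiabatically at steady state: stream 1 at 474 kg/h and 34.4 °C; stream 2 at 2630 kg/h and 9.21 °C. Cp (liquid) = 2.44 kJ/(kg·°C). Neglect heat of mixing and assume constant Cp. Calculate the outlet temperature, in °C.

T_out = 13.1 °C

No heat crosses the boundary, so H_out = H_in.
T_out = Σ ṁᵢCp,ᵢTᵢ / Σ ṁᵢCp,ᵢ
      = 98888 / 7573.8 = 13.057 °C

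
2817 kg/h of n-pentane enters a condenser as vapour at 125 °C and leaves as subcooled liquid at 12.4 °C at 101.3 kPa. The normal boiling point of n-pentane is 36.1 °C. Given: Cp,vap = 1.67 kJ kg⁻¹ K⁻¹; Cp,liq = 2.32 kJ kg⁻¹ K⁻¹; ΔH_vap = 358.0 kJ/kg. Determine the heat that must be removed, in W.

Q_c = 439000 W

vapour 125→36.1 °C: -148.46 kJ/kg
condensation at 36.1 °C: -358 kJ/kg
liquid 36.1→12.4 °C: -54.984 kJ/kg
Δh = -148.46 + -358 + -54.984 = -561.45 kJ/kg
Q = ṁ·Δh = 2817 kg/h × -561.45 kJ/kg = -1.5816e+06 kJ/h
|Q| = 439.33 kW = 439330 W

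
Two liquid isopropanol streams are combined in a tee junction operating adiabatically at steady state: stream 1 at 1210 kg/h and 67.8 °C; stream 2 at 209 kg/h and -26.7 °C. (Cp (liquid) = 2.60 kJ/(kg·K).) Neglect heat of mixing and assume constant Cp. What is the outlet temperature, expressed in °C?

T_out = 53.9 °C

Adiabatic, steady state ⇒ Σ ṁᵢCp,ᵢ(T_out − Tᵢ) = 0
Σ ṁᵢCp,ᵢTᵢ = 1210×2.60×67.8 + 209×2.60×-26.7 = 198790
Σ ṁᵢCp,ᵢ = 1210×2.60 + 209×2.60 = 3689.4
T_out = 198790 / 3689.4 = 53.881 °C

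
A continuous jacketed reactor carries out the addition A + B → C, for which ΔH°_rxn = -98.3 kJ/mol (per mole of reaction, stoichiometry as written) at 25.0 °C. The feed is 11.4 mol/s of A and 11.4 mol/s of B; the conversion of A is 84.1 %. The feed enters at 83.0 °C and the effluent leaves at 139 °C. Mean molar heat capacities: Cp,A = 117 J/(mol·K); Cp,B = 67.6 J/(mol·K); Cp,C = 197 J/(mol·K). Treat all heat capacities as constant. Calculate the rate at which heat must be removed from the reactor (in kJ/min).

Extent of reaction ξ = 0.841 × 11.4 = 9.5874 mol/s
Reaction term: ξ·ΔH°_rxn = 9.5874 × -98.3 = -942.44 kJ/s
Sensible, feed 83.0→25 °C: -122.06 kJ/s
Outlet flows (mol/s): A 1.8126, B 1.8126, C 9.5874
Sensible, products 25→139 °C: 253.46 kJ/s
Q = ΔH = -811.04 kJ/s = -811.04 kW
Heat removed = 48662 kJ/min

Q_out = 48700 kJ/min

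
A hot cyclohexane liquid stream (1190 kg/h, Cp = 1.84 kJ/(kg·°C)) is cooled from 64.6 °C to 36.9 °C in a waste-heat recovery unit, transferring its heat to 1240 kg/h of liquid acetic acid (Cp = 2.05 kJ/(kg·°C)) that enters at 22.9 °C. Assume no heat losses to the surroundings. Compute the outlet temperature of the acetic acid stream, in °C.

Heat released by hot stream: Q = 1190 × 1.84 × (64.6 − 36.9) = 60652 kJ/h
Energy balance on cold side (adiabatic exchanger): Q = ṁ_c·Cp_c·(T_c,out − T_c,in)
T_c,out = 22.9 + 60652/(1240 × 2.05) = 46.76 °C

T_c,out = 46.8 °C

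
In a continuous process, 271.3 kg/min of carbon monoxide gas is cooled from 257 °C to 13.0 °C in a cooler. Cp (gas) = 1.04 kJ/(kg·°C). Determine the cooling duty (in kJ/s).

Q_c = 1150 kJ/s

Q = ṁ·Cp·ΔT = 271.3 × 1.04 × (13.0 − 257) = -68845 kJ/min
Converting: 68845 / 60 s = 1147.4 kW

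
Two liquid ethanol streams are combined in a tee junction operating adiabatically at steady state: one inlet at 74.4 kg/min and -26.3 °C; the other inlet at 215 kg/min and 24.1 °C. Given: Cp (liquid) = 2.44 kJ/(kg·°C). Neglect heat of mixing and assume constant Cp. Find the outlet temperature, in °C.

No heat crosses the boundary, so H_out = H_in.
T_out = Σ ṁᵢCp,ᵢTᵢ / Σ ṁᵢCp,ᵢ
      = 7868.5 / 706.14 = 11.143 °C

T_out = 11.1 °C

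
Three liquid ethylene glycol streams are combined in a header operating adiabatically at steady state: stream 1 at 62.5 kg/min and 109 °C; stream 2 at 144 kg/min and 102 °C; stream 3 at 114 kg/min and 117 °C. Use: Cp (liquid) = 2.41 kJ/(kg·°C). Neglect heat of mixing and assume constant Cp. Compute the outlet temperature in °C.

No heat crosses the boundary, so H_out = H_in.
T_out = Σ ṁᵢCp,ᵢTᵢ / Σ ṁᵢCp,ᵢ
      = 83961 / 772.4 = 108.7 °C

T_out = 109 °C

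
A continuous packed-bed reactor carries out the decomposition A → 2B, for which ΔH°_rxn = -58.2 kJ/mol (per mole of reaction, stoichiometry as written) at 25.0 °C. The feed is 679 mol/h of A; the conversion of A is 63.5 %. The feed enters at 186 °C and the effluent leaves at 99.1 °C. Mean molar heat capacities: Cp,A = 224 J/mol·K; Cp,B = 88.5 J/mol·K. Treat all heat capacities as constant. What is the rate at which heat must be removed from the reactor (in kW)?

Q_out = 11.1 kW

Extent of reaction ξ = 0.635 × 679 = 431.17 mol/h
Reaction term: ξ·ΔH°_rxn = 431.17 × -58.2 = -25094 kJ/h
Sensible, feed 186→25 °C: -24487 kJ/h
Outlet flows (mol/h): A 247.83, B 862.33
Sensible, products 25→99.1 °C: 9768.7 kJ/h
Q = ΔH = -39813 kJ/h = -11.059 kW
Heat removed = 11.059 kW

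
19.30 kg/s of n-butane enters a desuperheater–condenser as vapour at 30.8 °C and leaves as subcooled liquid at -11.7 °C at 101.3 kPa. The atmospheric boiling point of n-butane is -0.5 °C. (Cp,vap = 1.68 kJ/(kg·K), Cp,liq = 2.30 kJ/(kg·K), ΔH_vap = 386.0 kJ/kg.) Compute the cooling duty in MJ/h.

vapour 30.8→-0.5 °C: -52.584 kJ/kg
condensation at -0.5 °C: -386 kJ/kg
liquid -0.5→-11.7 °C: -25.76 kJ/kg
Δh = -52.584 + -386 + -25.76 = -464.34 kJ/kg
Q = ṁ·Δh = 19.30 kg/s × -464.34 kJ/kg = -8961.8 kJ/s
|Q| = 8961.8 kW = 32263 MJ/h

Q_c = 32300 MJ/h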